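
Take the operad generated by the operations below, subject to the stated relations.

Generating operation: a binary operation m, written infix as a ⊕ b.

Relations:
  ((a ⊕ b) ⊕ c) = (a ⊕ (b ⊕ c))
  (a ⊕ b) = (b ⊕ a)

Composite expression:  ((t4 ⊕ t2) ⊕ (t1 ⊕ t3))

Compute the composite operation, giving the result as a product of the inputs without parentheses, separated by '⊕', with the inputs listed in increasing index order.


t1 ⊕ t2 ⊕ t3 ⊕ t4

Reordering under m is free, so list the t-inputs canonically.
(t4 ⊕ t2) reduces to t4 ⊕ t2
(t1 ⊕ t3) reduces to t1 ⊕ t3
((t4 ⊕ t2) ⊕ (t1 ⊕ t3)) reduces to t4 ⊕ t2 ⊕ t1 ⊕ t3
commutativity sorts the factors: t1 ⊕ t2 ⊕ t3 ⊕ t4


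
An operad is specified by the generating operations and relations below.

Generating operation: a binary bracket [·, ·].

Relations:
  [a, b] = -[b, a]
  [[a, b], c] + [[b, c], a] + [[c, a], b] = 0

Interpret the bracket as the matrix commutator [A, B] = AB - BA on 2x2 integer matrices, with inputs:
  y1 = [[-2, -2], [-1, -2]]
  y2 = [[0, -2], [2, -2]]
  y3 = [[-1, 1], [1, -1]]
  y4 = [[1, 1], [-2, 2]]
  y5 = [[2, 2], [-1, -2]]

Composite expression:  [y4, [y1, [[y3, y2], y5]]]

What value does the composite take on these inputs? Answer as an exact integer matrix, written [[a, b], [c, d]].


[[-12, 24], [36, 12]]


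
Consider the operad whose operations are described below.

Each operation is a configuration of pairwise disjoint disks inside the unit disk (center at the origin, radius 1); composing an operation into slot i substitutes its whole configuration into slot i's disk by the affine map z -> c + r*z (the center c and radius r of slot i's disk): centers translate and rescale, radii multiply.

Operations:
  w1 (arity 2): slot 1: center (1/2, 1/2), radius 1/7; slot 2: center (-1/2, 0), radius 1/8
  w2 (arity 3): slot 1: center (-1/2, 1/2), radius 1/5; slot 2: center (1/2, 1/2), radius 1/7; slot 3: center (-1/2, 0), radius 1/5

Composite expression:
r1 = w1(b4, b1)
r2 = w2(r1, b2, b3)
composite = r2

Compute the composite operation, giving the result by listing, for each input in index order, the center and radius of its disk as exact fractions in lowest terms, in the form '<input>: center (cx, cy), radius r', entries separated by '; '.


b1: center (-3/5, 1/2), radius 1/40; b2: center (1/2, 1/2), radius 1/7; b3: center (-1/2, 0), radius 1/5; b4: center (-2/5, 3/5), radius 1/35

Affine substitution under w2: radii multiply and b-centers shift.
b4 passes through 2 substitutions, ending at center (-2/5, 3/5), radius 1/35
b1 passes through 2 substitutions, ending at center (-3/5, 1/2), radius 1/40
b2 passes through 1 substitution, ending at center (1/2, 1/2), radius 1/7
b3 passes through 1 substitution, ending at center (-1/2, 0), radius 1/5


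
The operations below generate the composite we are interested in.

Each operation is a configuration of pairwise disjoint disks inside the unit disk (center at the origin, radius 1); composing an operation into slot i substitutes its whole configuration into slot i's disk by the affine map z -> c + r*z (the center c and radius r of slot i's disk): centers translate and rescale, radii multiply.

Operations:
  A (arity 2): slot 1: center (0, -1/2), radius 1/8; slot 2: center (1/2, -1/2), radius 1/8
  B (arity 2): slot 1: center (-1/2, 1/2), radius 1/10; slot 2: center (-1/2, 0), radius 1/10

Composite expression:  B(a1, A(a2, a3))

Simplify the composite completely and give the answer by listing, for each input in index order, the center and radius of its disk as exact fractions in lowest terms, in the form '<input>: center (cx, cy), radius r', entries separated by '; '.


a1: center (-1/2, 1/2), radius 1/10; a2: center (-1/2, -1/20), radius 1/80; a3: center (-9/20, -1/20), radius 1/80

Below B, radii multiply path by path; the a-disk centers shift.
for a1, the 1-step affine chain lands on center (-1/2, 1/2), radius 1/10
for a2, the 2-step affine chain lands on center (-1/2, -1/20), radius 1/80
for a3, the 2-step affine chain lands on center (-9/20, -1/20), radius 1/80


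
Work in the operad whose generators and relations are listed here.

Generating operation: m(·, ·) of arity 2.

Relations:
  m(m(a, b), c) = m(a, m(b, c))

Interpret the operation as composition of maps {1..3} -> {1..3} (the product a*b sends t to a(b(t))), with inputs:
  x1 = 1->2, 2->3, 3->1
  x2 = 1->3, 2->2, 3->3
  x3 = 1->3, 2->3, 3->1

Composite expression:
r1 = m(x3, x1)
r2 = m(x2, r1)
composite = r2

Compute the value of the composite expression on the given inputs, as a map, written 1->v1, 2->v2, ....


m(x3, x1) = 1->3, 2->1, 3->3
m(x2, m(x3, x1)) = 1->3, 2->3, 3->3

1->3, 2->3, 3->3


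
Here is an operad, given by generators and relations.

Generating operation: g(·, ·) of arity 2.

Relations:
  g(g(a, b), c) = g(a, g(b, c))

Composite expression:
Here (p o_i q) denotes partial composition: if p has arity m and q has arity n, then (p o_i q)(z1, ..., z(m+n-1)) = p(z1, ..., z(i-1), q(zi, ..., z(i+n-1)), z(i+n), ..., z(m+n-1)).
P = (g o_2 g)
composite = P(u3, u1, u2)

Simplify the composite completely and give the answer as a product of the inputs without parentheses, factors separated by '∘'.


u3 ∘ u1 ∘ u2

Every regrouping of g is equal, so read the u-inputs in written order.
g(u1, u2) unparenthesizes to u1 ∘ u2
g(u3, g(u1, u2)) unparenthesizes to u3 ∘ u1 ∘ u2


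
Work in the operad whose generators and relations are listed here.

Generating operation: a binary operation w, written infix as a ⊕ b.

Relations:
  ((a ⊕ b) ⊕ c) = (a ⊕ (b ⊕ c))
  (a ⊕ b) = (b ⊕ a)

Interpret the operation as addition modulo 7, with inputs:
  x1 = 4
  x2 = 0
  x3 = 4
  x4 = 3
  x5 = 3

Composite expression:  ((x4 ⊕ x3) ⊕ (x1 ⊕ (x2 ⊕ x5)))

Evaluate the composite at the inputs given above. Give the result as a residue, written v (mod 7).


0 (mod 7)

(x4 ⊕ x3) = 0
(x2 ⊕ x5) = 3
(x1 ⊕ (x2 ⊕ x5)) = 0
((x4 ⊕ x3) ⊕ (x1 ⊕ (x2 ⊕ x5))) = 0


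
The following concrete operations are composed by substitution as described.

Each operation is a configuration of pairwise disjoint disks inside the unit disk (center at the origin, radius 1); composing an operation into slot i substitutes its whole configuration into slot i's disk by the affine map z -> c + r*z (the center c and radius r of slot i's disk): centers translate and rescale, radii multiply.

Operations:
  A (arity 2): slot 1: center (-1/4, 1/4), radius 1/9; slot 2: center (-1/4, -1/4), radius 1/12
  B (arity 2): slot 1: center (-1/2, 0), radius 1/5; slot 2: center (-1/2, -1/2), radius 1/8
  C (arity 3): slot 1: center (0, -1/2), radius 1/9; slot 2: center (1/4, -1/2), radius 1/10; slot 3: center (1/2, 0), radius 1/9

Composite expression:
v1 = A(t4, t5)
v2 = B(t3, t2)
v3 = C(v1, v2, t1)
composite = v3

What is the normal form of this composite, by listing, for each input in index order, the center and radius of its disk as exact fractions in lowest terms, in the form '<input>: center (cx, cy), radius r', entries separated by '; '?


t1: center (1/2, 0), radius 1/9; t2: center (1/5, -11/20), radius 1/80; t3: center (1/5, -1/2), radius 1/50; t4: center (-1/36, -17/36), radius 1/81; t5: center (-1/36, -19/36), radius 1/108

Each t-disk chains the slot maps above it in C; radii multiply.
t4: after 2 affine steps, its disk has center (-1/36, -17/36), radius 1/81
t5: after 2 affine steps, its disk has center (-1/36, -19/36), radius 1/108
t3: after 2 affine steps, its disk has center (1/5, -1/2), radius 1/50
t2: after 2 affine steps, its disk has center (1/5, -11/20), radius 1/80
t1: after 1 affine step, its disk has center (1/2, 0), radius 1/9


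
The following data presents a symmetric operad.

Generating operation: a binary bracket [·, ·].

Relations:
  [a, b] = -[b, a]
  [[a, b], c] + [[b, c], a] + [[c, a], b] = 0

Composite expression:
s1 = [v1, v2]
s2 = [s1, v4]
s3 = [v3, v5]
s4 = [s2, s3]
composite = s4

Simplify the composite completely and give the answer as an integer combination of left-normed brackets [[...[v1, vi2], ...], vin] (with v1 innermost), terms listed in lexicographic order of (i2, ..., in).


[[[[v1, v2], v4], v3], v5] - [[[[v1, v2], v4], v5], v3]

Left-normed coefficients sit on the v1-initial expansion words.
Composite bracket: [[[v1, v2], v4], [v3, v5]]
Expanding via [a, b] = ab - ba: 16 signed words (2^4 = 16).
Keep just the words that open with v1:
  word v1v2v4v3v5 has sign +1, contributing +[[[[v1, v2], v4], v3], v5]
  word v1v2v4v5v3 has sign -1, contributing -[[[[v1, v2], v4], v5], v3]


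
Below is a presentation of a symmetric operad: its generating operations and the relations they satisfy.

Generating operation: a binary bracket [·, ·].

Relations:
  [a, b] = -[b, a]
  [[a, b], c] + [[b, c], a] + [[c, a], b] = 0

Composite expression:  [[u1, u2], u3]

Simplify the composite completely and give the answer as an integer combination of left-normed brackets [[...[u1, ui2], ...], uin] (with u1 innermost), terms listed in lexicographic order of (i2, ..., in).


[[u1, u2], u3]

A multilinear Lie element is pinned by u1-initial words (u1 innermost).
Composite bracket: [[u1, u2], u3]
Full expansion: 4 signed words from ab - ba (2^2 = 4).
Words beginning with u1 determine it all:
  u1u2u3 appears with sign +1, giving the term +[[u1, u2], u3]


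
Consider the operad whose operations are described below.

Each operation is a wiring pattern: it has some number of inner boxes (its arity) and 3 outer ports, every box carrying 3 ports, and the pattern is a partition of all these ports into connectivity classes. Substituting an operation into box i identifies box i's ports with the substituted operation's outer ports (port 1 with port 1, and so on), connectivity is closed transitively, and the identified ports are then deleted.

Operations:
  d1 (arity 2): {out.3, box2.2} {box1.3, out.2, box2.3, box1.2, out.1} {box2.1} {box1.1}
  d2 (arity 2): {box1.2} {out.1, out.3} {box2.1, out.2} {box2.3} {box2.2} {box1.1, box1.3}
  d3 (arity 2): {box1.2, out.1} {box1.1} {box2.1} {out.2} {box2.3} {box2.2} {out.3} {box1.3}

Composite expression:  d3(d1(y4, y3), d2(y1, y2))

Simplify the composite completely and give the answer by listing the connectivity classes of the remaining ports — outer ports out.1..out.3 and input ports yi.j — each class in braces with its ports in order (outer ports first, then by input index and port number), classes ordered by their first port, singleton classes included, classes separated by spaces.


{out.1, y3.3, y4.2, y4.3} {out.2} {out.3} {y1.1, y1.3} {y1.2} {y2.1} {y2.2} {y2.3} {y3.1} {y3.2} {y4.1}

Treat the ports identified at d3 as solder joints: merge, then drop.
composing d1 on (y4, y3), with out.j its own outer ports: {out.1, out.2, y3.3, y4.2, y4.3} {out.3, y3.2} {y3.1} {y4.1}
composing d2 on (y1, y2), with out.j its own outer ports: {out.1, out.3} {out.2, y2.1} {y1.1, y1.3} {y1.2} {y2.2} {y2.3}
composing d3 on (y4, y3, y1, y2), with out.j its own outer ports: {out.1, y3.3, y4.2, y4.3} {out.2} {out.3} {y1.1, y1.3} {y1.2} {y2.1} {y2.2} {y2.3} {y3.1} {y3.2} {y4.1}


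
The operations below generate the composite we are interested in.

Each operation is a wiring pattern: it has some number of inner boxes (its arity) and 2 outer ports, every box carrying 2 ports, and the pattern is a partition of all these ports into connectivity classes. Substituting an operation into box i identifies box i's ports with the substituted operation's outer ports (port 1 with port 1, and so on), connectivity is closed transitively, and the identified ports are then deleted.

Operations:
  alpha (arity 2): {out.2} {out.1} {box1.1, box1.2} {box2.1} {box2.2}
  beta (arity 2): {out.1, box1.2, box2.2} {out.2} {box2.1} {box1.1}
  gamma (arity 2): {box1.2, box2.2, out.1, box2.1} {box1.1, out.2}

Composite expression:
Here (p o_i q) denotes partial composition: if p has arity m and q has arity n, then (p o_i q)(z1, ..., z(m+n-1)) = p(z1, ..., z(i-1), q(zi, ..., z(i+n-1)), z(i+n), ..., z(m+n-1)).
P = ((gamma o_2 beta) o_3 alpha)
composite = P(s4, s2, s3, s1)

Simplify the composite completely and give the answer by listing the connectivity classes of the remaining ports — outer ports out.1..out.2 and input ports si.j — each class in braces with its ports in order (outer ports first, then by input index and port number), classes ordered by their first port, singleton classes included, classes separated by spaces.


{out.1, s2.2, s4.2} {out.2, s4.1} {s1.1} {s1.2} {s2.1} {s3.1, s3.2}


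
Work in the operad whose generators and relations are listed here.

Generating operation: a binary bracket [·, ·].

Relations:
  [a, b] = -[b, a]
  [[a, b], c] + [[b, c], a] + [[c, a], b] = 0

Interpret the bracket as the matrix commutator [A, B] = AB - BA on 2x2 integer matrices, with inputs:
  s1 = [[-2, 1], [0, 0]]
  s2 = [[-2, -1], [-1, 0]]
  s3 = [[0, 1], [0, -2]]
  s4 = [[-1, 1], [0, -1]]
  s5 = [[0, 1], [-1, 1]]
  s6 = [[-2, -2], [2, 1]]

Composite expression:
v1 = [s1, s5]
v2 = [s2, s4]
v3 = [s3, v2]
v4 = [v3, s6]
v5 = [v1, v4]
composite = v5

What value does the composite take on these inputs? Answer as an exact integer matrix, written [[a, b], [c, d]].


[s1, s5] = [[-1, -1], [-2, 1]]
[s2, s4] = [[1, -2], [0, -1]]
[s3, [s2, s4]] = [[0, -6], [0, 0]]
[[s3, [s2, s4]], s6] = [[-12, -18], [0, 12]]
[[s1, s5], [[s3, [s2, s4]], s6]] = [[-36, 12], [48, 36]]

[[-36, 12], [48, 36]]


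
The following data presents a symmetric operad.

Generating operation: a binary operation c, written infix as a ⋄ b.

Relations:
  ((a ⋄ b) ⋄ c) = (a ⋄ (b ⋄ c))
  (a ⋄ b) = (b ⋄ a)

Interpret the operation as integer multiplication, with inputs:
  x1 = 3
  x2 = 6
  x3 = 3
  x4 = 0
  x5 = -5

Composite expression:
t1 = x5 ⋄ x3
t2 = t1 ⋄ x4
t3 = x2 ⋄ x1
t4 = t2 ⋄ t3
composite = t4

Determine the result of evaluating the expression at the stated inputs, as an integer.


0

(x5 ⋄ x3) = -15
((x5 ⋄ x3) ⋄ x4) = 0
(x2 ⋄ x1) = 18
(((x5 ⋄ x3) ⋄ x4) ⋄ (x2 ⋄ x1)) = 0


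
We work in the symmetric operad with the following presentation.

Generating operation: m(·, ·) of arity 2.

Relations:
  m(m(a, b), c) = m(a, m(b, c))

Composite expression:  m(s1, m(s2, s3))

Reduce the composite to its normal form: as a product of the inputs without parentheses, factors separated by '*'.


s1 * s2 * s3

The m-tree's shape is irrelevant; the s-reading-order decides.
m(s2, s3) reduces to s2 * s3
m(s1, m(s2, s3)) reduces to s1 * s2 * s3


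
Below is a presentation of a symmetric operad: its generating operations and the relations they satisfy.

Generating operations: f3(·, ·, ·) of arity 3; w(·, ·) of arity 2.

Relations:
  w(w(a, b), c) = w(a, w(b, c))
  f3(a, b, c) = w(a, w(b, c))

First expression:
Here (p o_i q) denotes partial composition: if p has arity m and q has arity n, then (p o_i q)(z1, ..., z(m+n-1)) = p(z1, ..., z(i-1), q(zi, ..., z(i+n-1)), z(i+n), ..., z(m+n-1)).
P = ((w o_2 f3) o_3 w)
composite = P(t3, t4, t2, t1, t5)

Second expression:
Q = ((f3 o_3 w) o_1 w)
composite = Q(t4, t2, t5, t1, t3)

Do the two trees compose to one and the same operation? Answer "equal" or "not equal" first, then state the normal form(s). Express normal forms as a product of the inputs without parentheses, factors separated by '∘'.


not equal; first: t3 ∘ t4 ∘ t2 ∘ t1 ∘ t5; second: t4 ∘ t2 ∘ t5 ∘ t1 ∘ t3

The first expression, normalized: t3 ∘ t4 ∘ t2 ∘ t1 ∘ t5
The second expression, normalized: t4 ∘ t2 ∘ t5 ∘ t1 ∘ t3
Distinct normal forms: not equal.


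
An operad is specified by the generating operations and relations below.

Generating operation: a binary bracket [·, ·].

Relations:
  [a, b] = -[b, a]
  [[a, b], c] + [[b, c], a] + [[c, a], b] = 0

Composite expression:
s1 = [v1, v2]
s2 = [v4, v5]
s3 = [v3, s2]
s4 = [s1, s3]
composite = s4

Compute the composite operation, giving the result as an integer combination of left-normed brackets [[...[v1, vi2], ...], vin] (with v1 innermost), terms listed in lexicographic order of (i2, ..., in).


[[[[v1, v2], v3], v4], v5] - [[[[v1, v2], v3], v5], v4] - [[[[v1, v2], v4], v5], v3] + [[[[v1, v2], v5], v4], v3]

Expand each bracket as ab - ba; the v1-initial words give the coefficients.
Composite bracket: [[v1, v2], [v3, [v4, v5]]]
The bracket unfolds into 16 signed words via [a, b] = ab - ba (2^4 = 16).
Coefficients come from the v1-initial words:
  sign of v1v2v3v4v5 is +1, so it contributes +[[[[v1, v2], v3], v4], v5]
  sign of v1v2v3v5v4 is -1, so it contributes -[[[[v1, v2], v3], v5], v4]
  sign of v1v2v4v5v3 is -1, so it contributes -[[[[v1, v2], v4], v5], v3]
  sign of v1v2v5v4v3 is +1, so it contributes +[[[[v1, v2], v5], v4], v3]


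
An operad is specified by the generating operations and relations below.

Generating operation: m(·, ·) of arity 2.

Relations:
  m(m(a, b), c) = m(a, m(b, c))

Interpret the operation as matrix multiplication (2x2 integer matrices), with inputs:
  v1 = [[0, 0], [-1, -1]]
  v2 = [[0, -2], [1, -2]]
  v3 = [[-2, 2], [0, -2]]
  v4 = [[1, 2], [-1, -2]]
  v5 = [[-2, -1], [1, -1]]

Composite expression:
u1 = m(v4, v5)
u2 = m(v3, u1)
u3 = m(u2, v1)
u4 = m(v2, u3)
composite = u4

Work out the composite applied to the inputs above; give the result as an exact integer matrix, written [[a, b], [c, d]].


[[-12, -12], [-24, -24]]

m(v4, v5) = [[0, -3], [0, 3]]
m(v3, m(v4, v5)) = [[0, 12], [0, -6]]
m(m(v3, m(v4, v5)), v1) = [[-12, -12], [6, 6]]
m(v2, m(m(v3, m(v4, v5)), v1)) = [[-12, -12], [-24, -24]]


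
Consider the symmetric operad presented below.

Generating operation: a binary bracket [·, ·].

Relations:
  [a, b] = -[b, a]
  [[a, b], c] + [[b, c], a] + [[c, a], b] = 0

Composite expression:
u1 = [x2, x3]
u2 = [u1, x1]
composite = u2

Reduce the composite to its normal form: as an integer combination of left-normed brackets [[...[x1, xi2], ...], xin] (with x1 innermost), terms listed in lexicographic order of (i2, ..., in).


Antisymmetry and Jacobi reduce to x1-anchored left-normed brackets.
Composite bracket: [[x2, x3], x1]
Each bracket splits as ab - ba, giving 4 signed words (2^2 = 4).
Collect the words opening with x1:
  sign of x1x2x3 is -1, so it contributes -[[x1, x2], x3]
  sign of x1x3x2 is +1, so it contributes +[[x1, x3], x2]

-[[x1, x2], x3] + [[x1, x3], x2]


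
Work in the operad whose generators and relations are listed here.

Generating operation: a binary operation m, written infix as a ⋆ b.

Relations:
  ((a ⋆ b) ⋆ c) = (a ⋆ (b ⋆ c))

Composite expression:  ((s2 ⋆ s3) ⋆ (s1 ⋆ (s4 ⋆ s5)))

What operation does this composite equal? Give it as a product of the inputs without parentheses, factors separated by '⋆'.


s2 ⋆ s3 ⋆ s1 ⋆ s4 ⋆ s5

Key point: m is associative — brackets drop, the s-order remains.
(s2 ⋆ s3) unparenthesizes to s2 ⋆ s3
(s4 ⋆ s5) unparenthesizes to s4 ⋆ s5
(s1 ⋆ (s4 ⋆ s5)) unparenthesizes to s1 ⋆ s4 ⋆ s5
((s2 ⋆ s3) ⋆ (s1 ⋆ (s4 ⋆ s5))) unparenthesizes to s2 ⋆ s3 ⋆ s1 ⋆ s4 ⋆ s5


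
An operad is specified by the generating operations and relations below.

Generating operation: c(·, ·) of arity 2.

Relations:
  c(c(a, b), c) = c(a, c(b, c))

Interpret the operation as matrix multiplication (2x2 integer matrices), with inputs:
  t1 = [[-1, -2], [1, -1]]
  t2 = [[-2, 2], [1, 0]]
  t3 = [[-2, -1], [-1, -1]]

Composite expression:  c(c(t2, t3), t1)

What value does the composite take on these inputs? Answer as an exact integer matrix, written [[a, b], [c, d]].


c(t2, t3) = [[2, 0], [-2, -1]]
c(c(t2, t3), t1) = [[-2, -4], [1, 5]]

[[-2, -4], [1, 5]]


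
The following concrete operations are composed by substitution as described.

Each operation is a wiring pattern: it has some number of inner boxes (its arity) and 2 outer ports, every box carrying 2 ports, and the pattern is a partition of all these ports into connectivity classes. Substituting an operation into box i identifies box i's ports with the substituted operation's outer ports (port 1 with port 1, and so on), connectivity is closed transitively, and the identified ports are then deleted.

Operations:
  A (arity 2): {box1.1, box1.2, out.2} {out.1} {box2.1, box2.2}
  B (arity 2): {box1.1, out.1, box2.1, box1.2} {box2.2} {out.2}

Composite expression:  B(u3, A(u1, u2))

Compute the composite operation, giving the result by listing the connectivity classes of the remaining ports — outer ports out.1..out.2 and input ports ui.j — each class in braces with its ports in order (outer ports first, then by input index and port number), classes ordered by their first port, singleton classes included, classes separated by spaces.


Connectivity passes through glued B-boundaries; trace each wire chain.
after A, the pattern on (u1, u2) reads {out.1} {out.2, u1.1, u1.2} {u2.1, u2.2} (out.j = its outer ports)
after B, the pattern on (u3, u1, u2) reads {out.1, u3.1, u3.2} {out.2} {u1.1, u1.2} {u2.1, u2.2} (out.j = its outer ports)

{out.1, u3.1, u3.2} {out.2} {u1.1, u1.2} {u2.1, u2.2}


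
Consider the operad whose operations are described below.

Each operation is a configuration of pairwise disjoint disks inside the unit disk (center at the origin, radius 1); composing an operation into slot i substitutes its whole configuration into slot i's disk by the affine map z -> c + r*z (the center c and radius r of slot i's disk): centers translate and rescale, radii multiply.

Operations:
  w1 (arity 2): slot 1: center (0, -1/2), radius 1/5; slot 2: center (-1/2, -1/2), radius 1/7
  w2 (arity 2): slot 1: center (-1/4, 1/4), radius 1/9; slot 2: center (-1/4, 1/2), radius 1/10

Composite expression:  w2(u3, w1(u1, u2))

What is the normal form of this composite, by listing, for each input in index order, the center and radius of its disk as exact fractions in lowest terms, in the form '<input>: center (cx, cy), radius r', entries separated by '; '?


Only the slot chain above each u matters under w2; compose those maps.
u3: after 1 affine step, its disk has center (-1/4, 1/4), radius 1/9
u1: after 2 affine steps, its disk has center (-1/4, 9/20), radius 1/50
u2: after 2 affine steps, its disk has center (-3/10, 9/20), radius 1/70

u1: center (-1/4, 9/20), radius 1/50; u2: center (-3/10, 9/20), radius 1/70; u3: center (-1/4, 1/4), radius 1/9


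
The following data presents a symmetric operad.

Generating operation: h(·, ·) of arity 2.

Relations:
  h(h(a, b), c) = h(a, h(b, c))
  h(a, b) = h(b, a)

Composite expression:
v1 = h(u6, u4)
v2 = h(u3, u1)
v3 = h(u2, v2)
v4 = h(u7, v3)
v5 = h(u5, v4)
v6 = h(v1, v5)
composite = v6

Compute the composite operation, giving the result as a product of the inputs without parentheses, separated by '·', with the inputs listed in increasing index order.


u1 · u2 · u3 · u4 · u5 · u6 · u7

Reordering under h is free, so list the u-inputs canonically.
h(u6, u4) unparenthesizes to u6 · u4
h(u3, u1) unparenthesizes to u3 · u1
h(u2, h(u3, u1)) unparenthesizes to u2 · u3 · u1
h(u7, h(u2, h(u3, u1))) unparenthesizes to u7 · u2 · u3 · u1
h(u5, h(u7, h(u2, h(u3, u1)))) unparenthesizes to u5 · u7 · u2 · u3 · u1
h(h(u6, u4), h(u5, h(u7, h(u2, h(u3, u1))))) unparenthesizes to u6 · u4 · u5 · u7 · u2 · u3 · u1
sorting the factors by input index: u1 · u2 · u3 · u4 · u5 · u6 · u7


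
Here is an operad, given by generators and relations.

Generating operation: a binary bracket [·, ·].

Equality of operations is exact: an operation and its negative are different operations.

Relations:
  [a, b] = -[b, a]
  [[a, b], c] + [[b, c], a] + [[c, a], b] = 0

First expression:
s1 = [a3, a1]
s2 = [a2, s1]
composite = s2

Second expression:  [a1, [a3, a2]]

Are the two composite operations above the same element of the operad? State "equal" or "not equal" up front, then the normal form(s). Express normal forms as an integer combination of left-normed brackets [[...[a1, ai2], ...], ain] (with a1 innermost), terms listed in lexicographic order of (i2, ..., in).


The first expression reduces to [[a1, a3], a2]
The second expression reduces to -[[a1, a2], a3] + [[a1, a3], a2]
The normal forms differ: not equal.

not equal: they reduce to [[a1, a3], a2] and -[[a1, a2], a3] + [[a1, a3], a2]


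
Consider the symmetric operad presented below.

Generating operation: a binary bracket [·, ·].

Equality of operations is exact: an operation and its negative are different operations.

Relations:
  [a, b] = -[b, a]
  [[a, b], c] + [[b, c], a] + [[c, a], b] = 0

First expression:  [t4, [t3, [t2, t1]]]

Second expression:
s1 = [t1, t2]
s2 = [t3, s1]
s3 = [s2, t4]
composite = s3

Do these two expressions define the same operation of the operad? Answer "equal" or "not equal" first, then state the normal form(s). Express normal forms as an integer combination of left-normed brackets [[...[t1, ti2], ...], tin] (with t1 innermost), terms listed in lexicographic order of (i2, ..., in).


equal: each reduces to -[[[t1, t2], t3], t4]

The first composite normalizes to -[[[t1, t2], t3], t4]
The second composite normalizes to -[[[t1, t2], t3], t4]
The forms coincide; equal.


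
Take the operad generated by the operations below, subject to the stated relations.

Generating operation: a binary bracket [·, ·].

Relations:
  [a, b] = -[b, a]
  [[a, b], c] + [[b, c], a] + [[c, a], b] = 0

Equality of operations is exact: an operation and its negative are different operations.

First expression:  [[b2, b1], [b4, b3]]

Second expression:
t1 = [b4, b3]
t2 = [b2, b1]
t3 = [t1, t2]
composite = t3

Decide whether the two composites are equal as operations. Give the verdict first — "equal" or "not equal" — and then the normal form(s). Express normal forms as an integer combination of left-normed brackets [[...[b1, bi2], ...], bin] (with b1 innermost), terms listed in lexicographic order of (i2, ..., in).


The first expression reduces to [[[b1, b2], b3], b4] - [[[b1, b2], b4], b3]
The second expression reduces to -[[[b1, b2], b3], b4] + [[[b1, b2], b4], b3]
They disagree, so not equal.

not equal: they reduce to [[[b1, b2], b3], b4] - [[[b1, b2], b4], b3] and -[[[b1, b2], b3], b4] + [[[b1, b2], b4], b3]


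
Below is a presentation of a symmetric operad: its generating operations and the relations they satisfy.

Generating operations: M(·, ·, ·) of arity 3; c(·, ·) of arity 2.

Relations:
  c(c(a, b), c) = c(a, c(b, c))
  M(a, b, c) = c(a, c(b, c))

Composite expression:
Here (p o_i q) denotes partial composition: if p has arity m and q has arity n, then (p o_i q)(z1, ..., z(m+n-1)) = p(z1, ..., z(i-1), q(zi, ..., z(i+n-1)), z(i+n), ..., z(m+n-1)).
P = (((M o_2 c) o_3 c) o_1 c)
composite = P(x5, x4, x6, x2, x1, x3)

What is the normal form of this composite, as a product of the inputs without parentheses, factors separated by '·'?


Under associativity of M, the answer is the x's in reading order.
c(x5, x4) unparenthesizes to x5 · x4
c(x2, x1) unparenthesizes to x2 · x1
c(x6, c(x2, x1)) unparenthesizes to x6 · x2 · x1
M(c(x5, x4), c(x6, c(x2, x1)), x3) unparenthesizes to x5 · x4 · x6 · x2 · x1 · x3

x5 · x4 · x6 · x2 · x1 · x3


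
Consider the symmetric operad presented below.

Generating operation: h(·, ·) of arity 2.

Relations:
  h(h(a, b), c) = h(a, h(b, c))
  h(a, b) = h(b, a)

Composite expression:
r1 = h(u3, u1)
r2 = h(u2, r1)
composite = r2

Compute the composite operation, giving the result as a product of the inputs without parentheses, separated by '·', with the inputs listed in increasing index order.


u1 · u2 · u3

Any arrangement under h is one operation, so sort the u-inputs.
h(u3, u1) collapses to u3 · u1
h(u2, h(u3, u1)) collapses to u2 · u3 · u1
rearranged into index order: u1 · u2 · u3


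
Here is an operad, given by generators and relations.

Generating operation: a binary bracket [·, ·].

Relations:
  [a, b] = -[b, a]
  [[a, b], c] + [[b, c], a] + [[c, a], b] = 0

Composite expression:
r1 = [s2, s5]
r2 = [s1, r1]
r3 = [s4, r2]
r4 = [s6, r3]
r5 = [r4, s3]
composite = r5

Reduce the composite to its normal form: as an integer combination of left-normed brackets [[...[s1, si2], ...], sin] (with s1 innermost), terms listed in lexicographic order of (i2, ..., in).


Antisymmetry and Jacobi reduce to s1-anchored left-normed brackets.
Composite bracket: [[s6, [s4, [s1, [s2, s5]]]], s3]
Expanding via [a, b] = ab - ba: 32 signed words (2^5 = 32).
Keep just the words that open with s1:
  s1s2s5s4s6s3 (sign +1) contributes +[[[[[s1, s2], s5], s4], s6], s3]
  s1s5s2s4s6s3 (sign -1) contributes -[[[[[s1, s5], s2], s4], s6], s3]

[[[[[s1, s2], s5], s4], s6], s3] - [[[[[s1, s5], s2], s4], s6], s3]


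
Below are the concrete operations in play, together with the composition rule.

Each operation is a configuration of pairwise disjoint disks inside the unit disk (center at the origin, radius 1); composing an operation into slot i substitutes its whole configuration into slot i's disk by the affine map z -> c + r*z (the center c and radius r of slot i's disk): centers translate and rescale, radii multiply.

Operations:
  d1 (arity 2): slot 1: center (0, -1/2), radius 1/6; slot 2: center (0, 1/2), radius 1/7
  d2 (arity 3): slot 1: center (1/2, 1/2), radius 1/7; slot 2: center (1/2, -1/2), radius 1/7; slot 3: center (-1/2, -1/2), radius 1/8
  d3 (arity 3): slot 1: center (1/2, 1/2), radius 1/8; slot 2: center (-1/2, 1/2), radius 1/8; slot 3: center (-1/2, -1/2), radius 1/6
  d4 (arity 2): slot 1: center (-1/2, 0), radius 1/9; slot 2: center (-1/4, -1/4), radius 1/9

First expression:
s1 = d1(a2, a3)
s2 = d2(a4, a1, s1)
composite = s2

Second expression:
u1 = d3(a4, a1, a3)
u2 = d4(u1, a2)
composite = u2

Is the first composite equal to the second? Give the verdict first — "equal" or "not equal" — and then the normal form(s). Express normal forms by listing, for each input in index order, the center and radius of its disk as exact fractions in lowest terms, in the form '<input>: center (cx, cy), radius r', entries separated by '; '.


The first expression, normalized: a1: center (1/2, -1/2), radius 1/7; a2: center (-1/2, -9/16), radius 1/48; a3: center (-1/2, -7/16), radius 1/56; a4: center (1/2, 1/2), radius 1/7
The second expression, normalized: a1: center (-5/9, 1/18), radius 1/72; a2: center (-1/4, -1/4), radius 1/9; a3: center (-5/9, -1/18), radius 1/54; a4: center (-4/9, 1/18), radius 1/72
Distinct normal forms: not equal.

not equal; first: a1: center (1/2, -1/2), radius 1/7; a2: center (-1/2, -9/16), radius 1/48; a3: center (-1/2, -7/16), radius 1/56; a4: center (1/2, 1/2), radius 1/7; second: a1: center (-5/9, 1/18), radius 1/72; a2: center (-1/4, -1/4), radius 1/9; a3: center (-5/9, -1/18), radius 1/54; a4: center (-4/9, 1/18), radius 1/72


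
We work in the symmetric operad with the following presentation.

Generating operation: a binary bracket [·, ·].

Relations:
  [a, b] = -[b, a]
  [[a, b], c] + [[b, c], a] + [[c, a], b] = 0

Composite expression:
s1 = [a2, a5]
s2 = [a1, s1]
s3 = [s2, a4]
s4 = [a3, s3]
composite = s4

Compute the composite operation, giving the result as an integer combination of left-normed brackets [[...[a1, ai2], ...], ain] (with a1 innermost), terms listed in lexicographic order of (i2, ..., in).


-[[[[a1, a2], a5], a4], a3] + [[[[a1, a5], a2], a4], a3]

Skip Jacobi rewriting: expand, keep a1-initial words, read off terms.
Composite bracket: [a3, [[a1, [a2, a5]], a4]]
Applying ab - ba throughout gives 16 signed words (2^4 = 16).
Words beginning with a1 determine it all:
  from a1a2a5a4a3, sign -1: term -[[[[a1, a2], a5], a4], a3]
  from a1a5a2a4a3, sign +1: term +[[[[a1, a5], a2], a4], a3]


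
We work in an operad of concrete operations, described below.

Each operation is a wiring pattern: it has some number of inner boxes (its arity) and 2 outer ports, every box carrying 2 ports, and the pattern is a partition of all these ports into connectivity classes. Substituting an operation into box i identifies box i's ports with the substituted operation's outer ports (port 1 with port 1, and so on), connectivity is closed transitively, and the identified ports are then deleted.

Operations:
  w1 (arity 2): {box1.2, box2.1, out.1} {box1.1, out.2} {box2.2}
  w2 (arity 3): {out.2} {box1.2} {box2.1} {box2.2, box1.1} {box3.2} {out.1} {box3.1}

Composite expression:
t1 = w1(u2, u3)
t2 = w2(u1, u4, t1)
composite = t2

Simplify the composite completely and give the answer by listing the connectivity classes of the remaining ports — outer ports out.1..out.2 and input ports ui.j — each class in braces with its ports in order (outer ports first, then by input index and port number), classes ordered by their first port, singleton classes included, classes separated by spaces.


{out.1} {out.2} {u1.1, u4.2} {u1.2} {u2.1} {u2.2, u3.1} {u3.2} {u4.1}

Treat the ports identified at w2 as solder joints: merge, then drop.
w1 over (u2, u3) gives {out.1, u2.2, u3.1} {out.2, u2.1} {u3.2}, out.j being that stage's outer ports
w2 over (u1, u4, u2, u3) gives {out.1} {out.2} {u1.1, u4.2} {u1.2} {u2.1} {u2.2, u3.1} {u3.2} {u4.1}, out.j being that stage's outer ports


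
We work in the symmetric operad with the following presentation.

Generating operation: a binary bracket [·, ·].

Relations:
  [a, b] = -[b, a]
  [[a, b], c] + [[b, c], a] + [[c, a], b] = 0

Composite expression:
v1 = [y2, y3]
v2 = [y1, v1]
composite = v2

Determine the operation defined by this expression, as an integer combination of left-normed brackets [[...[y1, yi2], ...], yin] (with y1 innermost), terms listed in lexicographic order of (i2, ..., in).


[[y1, y2], y3] - [[y1, y3], y2]

A multilinear Lie element is pinned by y1-initial words (y1 innermost).
Composite bracket: [y1, [y2, y3]]
Expanding via [a, b] = ab - ba: 4 signed words (2^2 = 4).
Words beginning with y1 determine it all:
  y1y2y3 (sign +1) contributes +[[y1, y2], y3]
  y1y3y2 (sign -1) contributes -[[y1, y3], y2]


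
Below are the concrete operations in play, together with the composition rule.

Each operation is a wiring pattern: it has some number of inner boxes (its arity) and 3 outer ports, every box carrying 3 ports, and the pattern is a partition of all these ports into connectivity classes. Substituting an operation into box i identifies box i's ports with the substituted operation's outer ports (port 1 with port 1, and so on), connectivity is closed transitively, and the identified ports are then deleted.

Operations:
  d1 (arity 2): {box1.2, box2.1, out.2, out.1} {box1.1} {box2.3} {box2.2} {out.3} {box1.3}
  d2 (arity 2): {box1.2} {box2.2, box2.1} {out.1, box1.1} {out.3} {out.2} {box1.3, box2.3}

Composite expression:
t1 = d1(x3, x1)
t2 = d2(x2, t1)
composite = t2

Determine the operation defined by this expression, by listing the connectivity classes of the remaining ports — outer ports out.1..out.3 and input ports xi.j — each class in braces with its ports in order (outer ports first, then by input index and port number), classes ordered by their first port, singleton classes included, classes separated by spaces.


Connectivity passes through glued d2-boundaries; trace each wire chain.
the subtree at d1 composes to {out.1, out.2, x1.1, x3.2} {out.3} {x1.2} {x1.3} {x3.1} {x3.3} on (x3, x1); out.j = own outer ports
the subtree at d2 composes to {out.1, x2.1} {out.2} {out.3} {x1.1, x3.2} {x1.2} {x1.3} {x2.2} {x2.3} {x3.1} {x3.3} on (x2, x3, x1); out.j = own outer ports

{out.1, x2.1} {out.2} {out.3} {x1.1, x3.2} {x1.2} {x1.3} {x2.2} {x2.3} {x3.1} {x3.3}


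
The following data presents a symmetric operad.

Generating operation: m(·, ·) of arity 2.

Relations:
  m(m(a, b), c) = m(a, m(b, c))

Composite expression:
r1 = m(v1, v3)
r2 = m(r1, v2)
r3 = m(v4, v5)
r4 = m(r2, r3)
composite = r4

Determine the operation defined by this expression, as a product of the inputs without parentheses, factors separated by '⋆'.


v1 ⋆ v3 ⋆ v2 ⋆ v4 ⋆ v5

Associativity of m dissolves the nesting; only the v-input order survives.
m(v1, v3) flattens to v1 ⋆ v3
m(m(v1, v3), v2) flattens to v1 ⋆ v3 ⋆ v2
m(v4, v5) flattens to v4 ⋆ v5
m(m(m(v1, v3), v2), m(v4, v5)) flattens to v1 ⋆ v3 ⋆ v2 ⋆ v4 ⋆ v5


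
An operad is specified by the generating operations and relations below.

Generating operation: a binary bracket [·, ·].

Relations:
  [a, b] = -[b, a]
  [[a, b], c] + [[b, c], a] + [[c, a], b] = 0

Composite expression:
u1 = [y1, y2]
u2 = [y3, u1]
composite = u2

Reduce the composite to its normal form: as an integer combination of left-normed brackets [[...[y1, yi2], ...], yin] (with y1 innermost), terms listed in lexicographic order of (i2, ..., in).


-[[y1, y2], y3]

Skip Jacobi rewriting: expand, keep y1-initial words, read off terms.
Composite bracket: [y3, [y1, y2]]
Under [a, b] = ab - ba we get 4 signed associative words (2^2 = 4).
Collect the words opening with y1:
  sign of y1y2y3 is -1, so it contributes -[[y1, y2], y3]


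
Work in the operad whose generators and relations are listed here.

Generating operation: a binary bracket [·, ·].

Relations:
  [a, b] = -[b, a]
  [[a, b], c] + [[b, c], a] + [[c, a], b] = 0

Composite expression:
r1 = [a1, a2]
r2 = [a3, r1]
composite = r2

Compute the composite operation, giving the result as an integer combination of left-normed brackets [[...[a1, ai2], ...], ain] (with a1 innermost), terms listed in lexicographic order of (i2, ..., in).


A multilinear Lie element is pinned by a1-initial words (a1 innermost).
Composite bracket: [a3, [a1, a2]]
Applying ab - ba throughout gives 4 signed words (2^2 = 4).
Coefficients come from the a1-initial words:
  the word a1a2a3 carries sign -1 and contributes -[[a1, a2], a3]

-[[a1, a2], a3]


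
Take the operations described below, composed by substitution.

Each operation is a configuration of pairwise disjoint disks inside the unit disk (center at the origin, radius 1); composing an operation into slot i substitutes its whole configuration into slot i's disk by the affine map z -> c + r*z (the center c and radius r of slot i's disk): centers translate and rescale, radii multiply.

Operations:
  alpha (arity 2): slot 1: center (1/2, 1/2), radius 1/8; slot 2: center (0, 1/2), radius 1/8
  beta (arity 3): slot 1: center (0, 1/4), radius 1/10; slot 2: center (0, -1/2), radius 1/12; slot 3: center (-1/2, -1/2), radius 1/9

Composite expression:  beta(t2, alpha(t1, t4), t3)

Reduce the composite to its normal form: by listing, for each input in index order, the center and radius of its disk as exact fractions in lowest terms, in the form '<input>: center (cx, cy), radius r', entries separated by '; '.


t1: center (1/24, -11/24), radius 1/96; t2: center (0, 1/4), radius 1/10; t3: center (-1/2, -1/2), radius 1/9; t4: center (0, -11/24), radius 1/96

Below beta, radii multiply path by path; the t-disk centers shift.
t2: after 1 affine step, its disk has center (0, 1/4), radius 1/10
t1: after 2 affine steps, its disk has center (1/24, -11/24), radius 1/96
t4: after 2 affine steps, its disk has center (0, -11/24), radius 1/96
t3: after 1 affine step, its disk has center (-1/2, -1/2), radius 1/9


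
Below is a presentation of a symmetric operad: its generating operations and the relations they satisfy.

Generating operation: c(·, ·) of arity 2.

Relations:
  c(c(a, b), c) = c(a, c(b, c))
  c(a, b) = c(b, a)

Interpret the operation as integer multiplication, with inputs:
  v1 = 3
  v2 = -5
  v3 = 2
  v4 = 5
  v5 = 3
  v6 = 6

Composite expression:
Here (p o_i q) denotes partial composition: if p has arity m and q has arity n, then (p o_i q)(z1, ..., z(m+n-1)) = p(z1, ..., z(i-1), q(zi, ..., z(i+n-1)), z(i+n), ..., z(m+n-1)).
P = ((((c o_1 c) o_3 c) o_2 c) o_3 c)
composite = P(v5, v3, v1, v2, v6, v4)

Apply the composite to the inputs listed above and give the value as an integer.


c(v1, v2) = -15
c(v3, c(v1, v2)) = -30
c(v5, c(v3, c(v1, v2))) = -90
c(v6, v4) = 30
c(c(v5, c(v3, c(v1, v2))), c(v6, v4)) = -2700

-2700


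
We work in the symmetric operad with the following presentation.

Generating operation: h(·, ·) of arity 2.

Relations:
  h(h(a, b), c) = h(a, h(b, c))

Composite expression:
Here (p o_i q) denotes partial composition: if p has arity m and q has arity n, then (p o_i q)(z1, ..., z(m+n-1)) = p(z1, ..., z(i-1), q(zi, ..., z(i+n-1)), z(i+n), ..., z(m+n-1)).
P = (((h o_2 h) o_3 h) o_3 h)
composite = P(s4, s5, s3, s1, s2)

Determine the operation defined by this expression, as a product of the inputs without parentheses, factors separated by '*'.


s4 * s5 * s3 * s1 * s2

Every regrouping of h is equal, so read the s-inputs in written order.
h(s3, s1) spells out as s3 * s1
h(h(s3, s1), s2) spells out as s3 * s1 * s2
h(s5, h(h(s3, s1), s2)) spells out as s5 * s3 * s1 * s2
h(s4, h(s5, h(h(s3, s1), s2))) spells out as s4 * s5 * s3 * s1 * s2
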